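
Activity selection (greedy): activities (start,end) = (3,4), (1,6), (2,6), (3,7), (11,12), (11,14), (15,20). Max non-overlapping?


Greedy: pick earliest-ending, then skip overlaps.
Selected (3 activities): [(3, 4), (11, 12), (15, 20)]


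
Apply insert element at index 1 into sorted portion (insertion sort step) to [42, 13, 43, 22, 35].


After one pass: [13, 42, 43, 22, 35]


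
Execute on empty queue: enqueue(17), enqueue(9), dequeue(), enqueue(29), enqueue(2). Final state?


enqueue(17) -> [17]
enqueue(9) -> [17, 9]
dequeue() returns 17 -> [9]
enqueue(29) -> [9, 29]
enqueue(2) -> [9, 29, 2]
Final queue (front to back): [9, 29, 2]


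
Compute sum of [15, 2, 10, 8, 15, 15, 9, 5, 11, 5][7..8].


Prefix sums: [0, 15, 17, 27, 35, 50, 65, 74, 79, 90, 95]
Sum[7..8] = prefix[9] - prefix[7] = 90 - 74 = 16


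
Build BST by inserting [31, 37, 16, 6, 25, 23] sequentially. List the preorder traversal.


Root = 31; build tree by BST insertion.
Preorder traversal: [31, 16, 6, 25, 23, 37]


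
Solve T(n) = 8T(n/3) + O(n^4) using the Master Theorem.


a=8, b=3, c=4. log_3(8)=1.893 < c=4. Case 3: O(n^c) = O(n^4)
Complexity: O(n^4)


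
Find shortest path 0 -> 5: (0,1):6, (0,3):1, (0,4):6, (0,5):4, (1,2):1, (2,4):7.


Dijkstra from 0:
Distances: {0: 0, 1: 6, 2: 7, 3: 1, 4: 6, 5: 4}
Shortest distance to 5 = 4, path = [0, 5]


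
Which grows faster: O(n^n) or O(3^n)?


exponential (base 3) grows slower than n^n
O(3^n) is asymptotically smaller; O(n^n) grows faster


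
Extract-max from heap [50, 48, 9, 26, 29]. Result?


Max = 50
Replace root with last, heapify down
Resulting heap: [48, 29, 9, 26]


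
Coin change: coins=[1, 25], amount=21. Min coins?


dp[0]=0; dp[i]=1+min(dp[i-c] for c in coins)
...dp[16]=16, dp[17]=17, dp[18]=18, dp[19]=19, dp[20]=20, dp[21]=21
Minimum coins for 21 = 21


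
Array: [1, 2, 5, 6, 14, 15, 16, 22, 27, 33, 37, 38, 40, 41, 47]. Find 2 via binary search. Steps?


Search for 2:
[0,14] mid=7 arr[7]=22
[0,6] mid=3 arr[3]=6
[0,2] mid=1 arr[1]=2
Total: 3 comparisons


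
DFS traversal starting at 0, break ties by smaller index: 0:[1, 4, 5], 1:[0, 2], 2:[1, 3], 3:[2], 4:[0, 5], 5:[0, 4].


DFS stack-based: start with [0]
Visit order: [0, 1, 2, 3, 4, 5]


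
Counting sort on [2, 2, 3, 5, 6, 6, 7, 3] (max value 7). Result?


Count array: [0, 0, 2, 2, 0, 1, 2, 1]
Reconstruct: [2, 2, 3, 3, 5, 6, 6, 7]


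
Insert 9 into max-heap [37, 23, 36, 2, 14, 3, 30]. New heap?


Append 9: [37, 23, 36, 2, 14, 3, 30, 9]
Bubble up: swap idx 7(9) with idx 3(2)
Result: [37, 23, 36, 9, 14, 3, 30, 2]


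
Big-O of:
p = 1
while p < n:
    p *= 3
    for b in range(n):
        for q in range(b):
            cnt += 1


Per nesting level: O(log n) * O(n) * O(n) [triangular over b] = O(n^2 log n)
Complexity: O(n^2 log n)


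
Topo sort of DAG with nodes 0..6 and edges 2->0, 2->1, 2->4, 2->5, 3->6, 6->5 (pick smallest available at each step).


Kahn's algorithm, process smallest node first
Order: [2, 0, 1, 3, 4, 6, 5]


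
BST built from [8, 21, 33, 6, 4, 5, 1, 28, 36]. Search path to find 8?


BST root = 8
Search for 8: compare at each node
Path: [8]


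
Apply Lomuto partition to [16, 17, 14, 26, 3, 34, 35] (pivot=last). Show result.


Elements <= 35 go left of pivot.
Result: [16, 17, 14, 26, 3, 34, 35], pivot at index 6


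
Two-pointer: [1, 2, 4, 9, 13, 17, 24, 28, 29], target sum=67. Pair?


Two pointers: lo=0, hi=8
No pair sums to 67


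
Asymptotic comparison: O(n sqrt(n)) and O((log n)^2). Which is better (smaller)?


polylogarithmic grows slower than n^1.5
O((log n)^2) is asymptotically smaller; O(n sqrt(n)) grows faster


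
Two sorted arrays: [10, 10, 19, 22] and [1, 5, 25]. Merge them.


Compare heads, take smaller each step.
Merged: [1, 5, 10, 10, 19, 22, 25]


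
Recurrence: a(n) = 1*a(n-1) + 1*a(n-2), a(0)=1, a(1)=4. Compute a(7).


Build bottom-up:
...a(5)=23, a(6)=37, a(7)=1*37+1*23=60


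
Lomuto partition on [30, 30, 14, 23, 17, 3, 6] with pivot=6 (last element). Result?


Elements <= 6 go left of pivot.
Result: [3, 6, 14, 23, 17, 30, 30], pivot at index 1


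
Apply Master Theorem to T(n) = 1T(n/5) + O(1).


a=1, b=5, c=0. log_5(1)=0 = c=0. Case 2: O(n^c log n) = O(log n)
Complexity: O(log n)


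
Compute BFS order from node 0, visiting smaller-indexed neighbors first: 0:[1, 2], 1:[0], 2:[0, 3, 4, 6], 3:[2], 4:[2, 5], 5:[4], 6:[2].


BFS queue: start with [0]
Visit order: [0, 1, 2, 3, 4, 6, 5]


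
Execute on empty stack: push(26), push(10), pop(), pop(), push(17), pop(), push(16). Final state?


push(26) -> [26]
push(10) -> [26, 10]
pop() returns 10 -> [26]
pop() returns 26 -> []
push(17) -> [17]
pop() returns 17 -> []
push(16) -> [16]
Final stack (bottom to top): [16]


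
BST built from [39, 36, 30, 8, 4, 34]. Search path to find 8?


BST root = 39
Search for 8: compare at each node
Path: [39, 36, 30, 8]


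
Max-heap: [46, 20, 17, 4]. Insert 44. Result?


Append 44: [46, 20, 17, 4, 44]
Bubble up: swap idx 4(44) with idx 1(20)
Result: [46, 44, 17, 4, 20]


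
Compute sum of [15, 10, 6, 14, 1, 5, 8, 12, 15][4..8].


Prefix sums: [0, 15, 25, 31, 45, 46, 51, 59, 71, 86]
Sum[4..8] = prefix[9] - prefix[4] = 86 - 45 = 41


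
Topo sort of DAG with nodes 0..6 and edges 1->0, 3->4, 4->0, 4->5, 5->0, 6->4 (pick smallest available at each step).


Kahn's algorithm, process smallest node first
Order: [1, 2, 3, 6, 4, 5, 0]


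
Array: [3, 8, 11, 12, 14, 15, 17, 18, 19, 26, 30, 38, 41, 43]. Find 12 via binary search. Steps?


Search for 12:
[0,13] mid=6 arr[6]=17
[0,5] mid=2 arr[2]=11
[3,5] mid=4 arr[4]=14
[3,3] mid=3 arr[3]=12
Total: 4 comparisons


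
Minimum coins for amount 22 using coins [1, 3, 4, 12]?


dp[0]=0; dp[i]=1+min(dp[i-c] for c in coins)
...dp[17]=3, dp[18]=3, dp[19]=3, dp[20]=3, dp[21]=4, dp[22]=4
Minimum coins for 22 = 4


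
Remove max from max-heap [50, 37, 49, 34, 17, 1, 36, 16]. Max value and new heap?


Max = 50
Replace root with last, heapify down
Resulting heap: [49, 37, 36, 34, 17, 1, 16]


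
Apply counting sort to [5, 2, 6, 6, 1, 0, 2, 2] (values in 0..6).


Count array: [1, 1, 3, 0, 0, 1, 2]
Reconstruct: [0, 1, 2, 2, 2, 5, 6, 6]


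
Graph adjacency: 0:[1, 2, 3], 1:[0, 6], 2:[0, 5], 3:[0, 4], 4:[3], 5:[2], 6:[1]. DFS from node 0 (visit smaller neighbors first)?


DFS stack-based: start with [0]
Visit order: [0, 1, 6, 2, 5, 3, 4]


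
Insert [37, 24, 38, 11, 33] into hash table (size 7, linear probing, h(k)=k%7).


Insertions: 37->slot 2; 24->slot 3; 38->slot 4; 11->slot 5; 33->slot 6
Table: [None, None, 37, 24, 38, 11, 33]


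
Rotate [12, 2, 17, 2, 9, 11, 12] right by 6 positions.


Right rotate by 6: [2, 17, 2, 9, 11, 12, 12]


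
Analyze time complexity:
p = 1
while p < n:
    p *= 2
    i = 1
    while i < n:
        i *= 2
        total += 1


Per nesting level: O(log n) * O(log n) = O((log n)^2)
Complexity: O((log n)^2)


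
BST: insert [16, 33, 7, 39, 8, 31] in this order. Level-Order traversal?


Root = 16; build tree by BST insertion.
Level-Order traversal: [16, 7, 33, 8, 31, 39]


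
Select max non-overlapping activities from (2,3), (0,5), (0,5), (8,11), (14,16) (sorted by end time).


Greedy: pick earliest-ending, then skip overlaps.
Selected (3 activities): [(2, 3), (8, 11), (14, 16)]


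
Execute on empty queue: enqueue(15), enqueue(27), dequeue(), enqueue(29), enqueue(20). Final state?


enqueue(15) -> [15]
enqueue(27) -> [15, 27]
dequeue() returns 15 -> [27]
enqueue(29) -> [27, 29]
enqueue(20) -> [27, 29, 20]
Final queue (front to back): [27, 29, 20]


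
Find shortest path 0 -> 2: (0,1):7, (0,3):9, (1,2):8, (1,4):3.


Dijkstra from 0:
Distances: {0: 0, 1: 7, 2: 15, 3: 9, 4: 10}
Shortest distance to 2 = 15, path = [0, 1, 2]


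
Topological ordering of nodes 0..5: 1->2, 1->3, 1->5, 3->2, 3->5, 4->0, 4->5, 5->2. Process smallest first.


Kahn's algorithm, process smallest node first
Order: [1, 3, 4, 0, 5, 2]


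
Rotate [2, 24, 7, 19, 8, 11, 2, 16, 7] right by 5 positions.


Right rotate by 5: [8, 11, 2, 16, 7, 2, 24, 7, 19]


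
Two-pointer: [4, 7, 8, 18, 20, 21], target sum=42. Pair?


Two pointers: lo=0, hi=5
No pair sums to 42


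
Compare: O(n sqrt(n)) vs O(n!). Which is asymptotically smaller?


n^1.5 grows slower than factorial
O(n sqrt(n)) is asymptotically smaller; O(n!) grows faster


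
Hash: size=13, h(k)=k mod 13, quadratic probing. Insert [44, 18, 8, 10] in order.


Insertions: 44->slot 5; 18->slot 6; 8->slot 8; 10->slot 10
Table: [None, None, None, None, None, 44, 18, None, 8, None, 10, None, None]


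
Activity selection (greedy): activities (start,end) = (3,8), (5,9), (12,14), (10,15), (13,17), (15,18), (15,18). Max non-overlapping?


Greedy: pick earliest-ending, then skip overlaps.
Selected (3 activities): [(3, 8), (12, 14), (15, 18)]


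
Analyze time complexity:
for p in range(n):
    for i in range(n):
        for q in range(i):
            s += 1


Per nesting level: O(n) * O(n) * O(n) [triangular over i] = O(n^3)
Complexity: O(n^3)


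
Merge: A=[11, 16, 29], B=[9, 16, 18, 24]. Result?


Compare heads, take smaller each step.
Merged: [9, 11, 16, 16, 18, 24, 29]


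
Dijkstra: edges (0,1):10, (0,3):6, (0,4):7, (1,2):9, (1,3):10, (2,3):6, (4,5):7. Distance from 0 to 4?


Dijkstra from 0:
Distances: {0: 0, 1: 10, 2: 12, 3: 6, 4: 7, 5: 14}
Shortest distance to 4 = 7, path = [0, 4]


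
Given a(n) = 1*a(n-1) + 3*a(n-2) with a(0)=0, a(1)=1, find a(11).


Build bottom-up:
...a(9)=508, a(10)=1159, a(11)=1*1159+3*508=2683


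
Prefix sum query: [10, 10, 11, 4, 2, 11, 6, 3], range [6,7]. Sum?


Prefix sums: [0, 10, 20, 31, 35, 37, 48, 54, 57]
Sum[6..7] = prefix[8] - prefix[6] = 57 - 48 = 9


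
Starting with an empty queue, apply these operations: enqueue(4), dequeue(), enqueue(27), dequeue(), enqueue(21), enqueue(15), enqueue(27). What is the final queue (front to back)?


enqueue(4) -> [4]
dequeue() returns 4 -> []
enqueue(27) -> [27]
dequeue() returns 27 -> []
enqueue(21) -> [21]
enqueue(15) -> [21, 15]
enqueue(27) -> [21, 15, 27]
Final queue (front to back): [21, 15, 27]


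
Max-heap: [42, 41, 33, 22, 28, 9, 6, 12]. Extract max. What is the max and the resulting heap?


Max = 42
Replace root with last, heapify down
Resulting heap: [41, 28, 33, 22, 12, 9, 6]


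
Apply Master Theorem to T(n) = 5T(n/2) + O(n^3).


a=5, b=2, c=3. log_2(5)=2.322 < c=3. Case 3: O(n^c) = O(n^3)
Complexity: O(n^3)


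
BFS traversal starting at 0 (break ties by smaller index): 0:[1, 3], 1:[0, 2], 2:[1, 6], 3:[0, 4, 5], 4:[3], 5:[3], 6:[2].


BFS queue: start with [0]
Visit order: [0, 1, 3, 2, 4, 5, 6]


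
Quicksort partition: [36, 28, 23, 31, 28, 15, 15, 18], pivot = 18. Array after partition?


Elements <= 18 go left of pivot.
Result: [15, 15, 18, 31, 28, 36, 28, 23], pivot at index 2


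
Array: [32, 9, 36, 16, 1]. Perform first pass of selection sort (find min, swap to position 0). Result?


After one pass: [1, 9, 36, 16, 32]


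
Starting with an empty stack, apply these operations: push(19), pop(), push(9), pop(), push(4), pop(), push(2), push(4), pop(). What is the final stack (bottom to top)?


push(19) -> [19]
pop() returns 19 -> []
push(9) -> [9]
pop() returns 9 -> []
push(4) -> [4]
pop() returns 4 -> []
push(2) -> [2]
push(4) -> [2, 4]
pop() returns 4 -> [2]
Final stack (bottom to top): [2]


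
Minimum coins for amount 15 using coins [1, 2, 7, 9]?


dp[0]=0; dp[i]=1+min(dp[i-c] for c in coins)
...dp[10]=2, dp[11]=2, dp[12]=3, dp[13]=3, dp[14]=2, dp[15]=3
Minimum coins for 15 = 3


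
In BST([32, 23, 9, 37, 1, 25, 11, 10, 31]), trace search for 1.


BST root = 32
Search for 1: compare at each node
Path: [32, 23, 9, 1]


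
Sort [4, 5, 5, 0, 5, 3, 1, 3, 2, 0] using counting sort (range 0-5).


Count array: [2, 1, 1, 2, 1, 3]
Reconstruct: [0, 0, 1, 2, 3, 3, 4, 5, 5, 5]


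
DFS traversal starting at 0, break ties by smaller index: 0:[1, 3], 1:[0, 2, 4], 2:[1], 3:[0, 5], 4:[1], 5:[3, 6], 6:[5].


DFS stack-based: start with [0]
Visit order: [0, 1, 2, 4, 3, 5, 6]


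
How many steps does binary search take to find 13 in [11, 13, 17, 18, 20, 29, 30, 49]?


Search for 13:
[0,7] mid=3 arr[3]=18
[0,2] mid=1 arr[1]=13
Total: 2 comparisons


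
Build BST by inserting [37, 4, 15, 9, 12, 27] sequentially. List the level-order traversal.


Root = 37; build tree by BST insertion.
Level-Order traversal: [37, 4, 15, 9, 27, 12]


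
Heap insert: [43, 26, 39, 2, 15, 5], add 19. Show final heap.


Append 19: [43, 26, 39, 2, 15, 5, 19]
Bubble up: no swaps needed
Result: [43, 26, 39, 2, 15, 5, 19]


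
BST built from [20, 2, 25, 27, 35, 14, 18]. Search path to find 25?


BST root = 20
Search for 25: compare at each node
Path: [20, 25]


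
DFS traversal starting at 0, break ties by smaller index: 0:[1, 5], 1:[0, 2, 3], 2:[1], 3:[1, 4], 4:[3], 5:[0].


DFS stack-based: start with [0]
Visit order: [0, 1, 2, 3, 4, 5]


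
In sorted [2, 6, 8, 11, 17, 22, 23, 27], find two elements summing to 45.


Two pointers: lo=0, hi=7
Found pair: (22, 23) summing to 45


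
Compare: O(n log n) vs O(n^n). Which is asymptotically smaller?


linearithmic grows slower than n^n
O(n log n) is asymptotically smaller; O(n^n) grows faster


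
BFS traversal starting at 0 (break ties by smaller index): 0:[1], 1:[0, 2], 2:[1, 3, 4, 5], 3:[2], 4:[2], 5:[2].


BFS queue: start with [0]
Visit order: [0, 1, 2, 3, 4, 5]


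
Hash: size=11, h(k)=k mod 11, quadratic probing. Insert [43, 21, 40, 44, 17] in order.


Insertions: 43->slot 10; 21->slot 0; 40->slot 7; 44->slot 1; 17->slot 6
Table: [21, 44, None, None, None, None, 17, 40, None, None, 43]


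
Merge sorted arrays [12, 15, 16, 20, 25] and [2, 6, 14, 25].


Compare heads, take smaller each step.
Merged: [2, 6, 12, 14, 15, 16, 20, 25, 25]


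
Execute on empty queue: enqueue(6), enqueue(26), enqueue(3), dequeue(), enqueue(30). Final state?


enqueue(6) -> [6]
enqueue(26) -> [6, 26]
enqueue(3) -> [6, 26, 3]
dequeue() returns 6 -> [26, 3]
enqueue(30) -> [26, 3, 30]
Final queue (front to back): [26, 3, 30]


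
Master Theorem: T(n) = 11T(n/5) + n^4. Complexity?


a=11, b=5, c=4. log_5(11)=1.490 < c=4. Case 3: O(n^c) = O(n^4)
Complexity: O(n^4)


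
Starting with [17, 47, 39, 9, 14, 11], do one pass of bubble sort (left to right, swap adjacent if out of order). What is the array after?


After one pass: [17, 39, 9, 14, 11, 47]


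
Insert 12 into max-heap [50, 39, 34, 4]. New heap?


Append 12: [50, 39, 34, 4, 12]
Bubble up: no swaps needed
Result: [50, 39, 34, 4, 12]


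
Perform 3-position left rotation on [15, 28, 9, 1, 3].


Left rotate by 3: [1, 3, 15, 28, 9]


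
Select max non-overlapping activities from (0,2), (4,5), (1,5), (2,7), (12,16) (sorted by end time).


Greedy: pick earliest-ending, then skip overlaps.
Selected (3 activities): [(0, 2), (4, 5), (12, 16)]


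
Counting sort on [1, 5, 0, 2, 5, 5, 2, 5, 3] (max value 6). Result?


Count array: [1, 1, 2, 1, 0, 4, 0]
Reconstruct: [0, 1, 2, 2, 3, 5, 5, 5, 5]


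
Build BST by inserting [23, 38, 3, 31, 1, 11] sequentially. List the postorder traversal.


Root = 23; build tree by BST insertion.
Postorder traversal: [1, 11, 3, 31, 38, 23]


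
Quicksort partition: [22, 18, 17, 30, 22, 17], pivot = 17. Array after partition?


Elements <= 17 go left of pivot.
Result: [17, 17, 22, 30, 22, 18], pivot at index 1


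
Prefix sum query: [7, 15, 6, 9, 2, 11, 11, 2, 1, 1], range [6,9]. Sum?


Prefix sums: [0, 7, 22, 28, 37, 39, 50, 61, 63, 64, 65]
Sum[6..9] = prefix[10] - prefix[6] = 65 - 50 = 15


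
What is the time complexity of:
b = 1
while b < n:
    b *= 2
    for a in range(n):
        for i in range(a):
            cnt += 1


Per nesting level: O(log n) * O(n) * O(n) [triangular over a] = O(n^2 log n)
Complexity: O(n^2 log n)


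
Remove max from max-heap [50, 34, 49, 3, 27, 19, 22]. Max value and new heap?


Max = 50
Replace root with last, heapify down
Resulting heap: [49, 34, 22, 3, 27, 19]


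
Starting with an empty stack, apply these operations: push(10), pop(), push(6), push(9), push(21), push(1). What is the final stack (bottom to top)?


push(10) -> [10]
pop() returns 10 -> []
push(6) -> [6]
push(9) -> [6, 9]
push(21) -> [6, 9, 21]
push(1) -> [6, 9, 21, 1]
Final stack (bottom to top): [6, 9, 21, 1]


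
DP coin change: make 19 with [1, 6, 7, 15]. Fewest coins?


dp[0]=0; dp[i]=1+min(dp[i-c] for c in coins)
...dp[14]=2, dp[15]=1, dp[16]=2, dp[17]=3, dp[18]=3, dp[19]=3
Minimum coins for 19 = 3


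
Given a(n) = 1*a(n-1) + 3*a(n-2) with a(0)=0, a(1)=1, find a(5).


Build bottom-up:
...a(3)=4, a(4)=7, a(5)=1*7+3*4=19


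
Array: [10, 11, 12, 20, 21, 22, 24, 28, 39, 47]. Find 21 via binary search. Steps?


Search for 21:
[0,9] mid=4 arr[4]=21
Total: 1 comparisons


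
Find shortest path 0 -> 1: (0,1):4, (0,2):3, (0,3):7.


Dijkstra from 0:
Distances: {0: 0, 1: 4, 2: 3, 3: 7}
Shortest distance to 1 = 4, path = [0, 1]


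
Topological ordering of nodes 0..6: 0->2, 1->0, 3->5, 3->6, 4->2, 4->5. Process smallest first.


Kahn's algorithm, process smallest node first
Order: [1, 0, 3, 4, 2, 5, 6]


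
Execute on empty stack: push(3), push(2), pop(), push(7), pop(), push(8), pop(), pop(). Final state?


push(3) -> [3]
push(2) -> [3, 2]
pop() returns 2 -> [3]
push(7) -> [3, 7]
pop() returns 7 -> [3]
push(8) -> [3, 8]
pop() returns 8 -> [3]
pop() returns 3 -> []
Final stack (bottom to top): []


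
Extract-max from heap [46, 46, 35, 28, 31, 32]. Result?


Max = 46
Replace root with last, heapify down
Resulting heap: [46, 32, 35, 28, 31]


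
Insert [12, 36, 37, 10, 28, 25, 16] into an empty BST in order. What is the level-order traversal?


Root = 12; build tree by BST insertion.
Level-Order traversal: [12, 10, 36, 28, 37, 25, 16]


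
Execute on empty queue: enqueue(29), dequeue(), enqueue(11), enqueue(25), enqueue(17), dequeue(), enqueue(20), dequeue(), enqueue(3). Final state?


enqueue(29) -> [29]
dequeue() returns 29 -> []
enqueue(11) -> [11]
enqueue(25) -> [11, 25]
enqueue(17) -> [11, 25, 17]
dequeue() returns 11 -> [25, 17]
enqueue(20) -> [25, 17, 20]
dequeue() returns 25 -> [17, 20]
enqueue(3) -> [17, 20, 3]
Final queue (front to back): [17, 20, 3]


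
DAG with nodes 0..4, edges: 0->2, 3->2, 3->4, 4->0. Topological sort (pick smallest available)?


Kahn's algorithm, process smallest node first
Order: [1, 3, 4, 0, 2]


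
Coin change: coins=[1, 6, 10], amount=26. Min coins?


dp[0]=0; dp[i]=1+min(dp[i-c] for c in coins)
...dp[21]=3, dp[22]=3, dp[23]=4, dp[24]=4, dp[25]=5, dp[26]=3
Minimum coins for 26 = 3


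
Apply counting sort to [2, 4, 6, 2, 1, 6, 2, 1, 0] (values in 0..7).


Count array: [1, 2, 3, 0, 1, 0, 2, 0]
Reconstruct: [0, 1, 1, 2, 2, 2, 4, 6, 6]


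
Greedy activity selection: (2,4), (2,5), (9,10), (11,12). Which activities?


Greedy: pick earliest-ending, then skip overlaps.
Selected (3 activities): [(2, 4), (9, 10), (11, 12)]


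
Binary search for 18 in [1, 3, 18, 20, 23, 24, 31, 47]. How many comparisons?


Search for 18:
[0,7] mid=3 arr[3]=20
[0,2] mid=1 arr[1]=3
[2,2] mid=2 arr[2]=18
Total: 3 comparisons


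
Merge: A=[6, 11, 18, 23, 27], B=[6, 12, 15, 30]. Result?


Compare heads, take smaller each step.
Merged: [6, 6, 11, 12, 15, 18, 23, 27, 30]


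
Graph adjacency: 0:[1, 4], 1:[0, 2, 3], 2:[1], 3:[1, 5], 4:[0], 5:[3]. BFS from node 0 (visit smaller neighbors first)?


BFS queue: start with [0]
Visit order: [0, 1, 4, 2, 3, 5]


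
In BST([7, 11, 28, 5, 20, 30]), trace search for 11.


BST root = 7
Search for 11: compare at each node
Path: [7, 11]


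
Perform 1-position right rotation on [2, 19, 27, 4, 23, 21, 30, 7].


Right rotate by 1: [7, 2, 19, 27, 4, 23, 21, 30]


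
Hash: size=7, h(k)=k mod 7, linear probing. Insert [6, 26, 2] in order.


Insertions: 6->slot 6; 26->slot 5; 2->slot 2
Table: [None, None, 2, None, None, 26, 6]


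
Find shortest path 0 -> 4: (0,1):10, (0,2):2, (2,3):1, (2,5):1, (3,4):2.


Dijkstra from 0:
Distances: {0: 0, 1: 10, 2: 2, 3: 3, 4: 5, 5: 3}
Shortest distance to 4 = 5, path = [0, 2, 3, 4]


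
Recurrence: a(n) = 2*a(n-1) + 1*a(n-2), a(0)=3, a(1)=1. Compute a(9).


Build bottom-up:
...a(7)=379, a(8)=915, a(9)=2*915+1*379=2209


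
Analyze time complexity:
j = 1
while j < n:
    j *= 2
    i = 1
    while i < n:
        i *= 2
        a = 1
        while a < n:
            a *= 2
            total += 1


Per nesting level: O(log n) * O(log n) * O(log n) = O((log n)^3)
Complexity: O((log n)^3)


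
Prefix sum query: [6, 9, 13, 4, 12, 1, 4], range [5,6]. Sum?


Prefix sums: [0, 6, 15, 28, 32, 44, 45, 49]
Sum[5..6] = prefix[7] - prefix[5] = 49 - 44 = 5


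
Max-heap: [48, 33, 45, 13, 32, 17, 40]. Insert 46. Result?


Append 46: [48, 33, 45, 13, 32, 17, 40, 46]
Bubble up: swap idx 7(46) with idx 3(13); swap idx 3(46) with idx 1(33)
Result: [48, 46, 45, 33, 32, 17, 40, 13]


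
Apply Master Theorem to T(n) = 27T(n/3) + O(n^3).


a=27, b=3, c=3. log_3(27)=3 = c=3. Case 2: O(n^c log n) = O(n^3 log n)
Complexity: O(n^3 log n)


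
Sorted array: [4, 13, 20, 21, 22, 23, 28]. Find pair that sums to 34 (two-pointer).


Two pointers: lo=0, hi=6
Found pair: (13, 21) summing to 34


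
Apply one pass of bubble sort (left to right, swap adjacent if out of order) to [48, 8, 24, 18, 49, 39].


After one pass: [8, 24, 18, 48, 39, 49]


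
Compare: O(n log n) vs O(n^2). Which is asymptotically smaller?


linearithmic grows slower than quadratic
O(n log n) is asymptotically smaller; O(n^2) grows faster


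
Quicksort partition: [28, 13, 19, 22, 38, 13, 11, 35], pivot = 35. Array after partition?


Elements <= 35 go left of pivot.
Result: [28, 13, 19, 22, 13, 11, 35, 38], pivot at index 6


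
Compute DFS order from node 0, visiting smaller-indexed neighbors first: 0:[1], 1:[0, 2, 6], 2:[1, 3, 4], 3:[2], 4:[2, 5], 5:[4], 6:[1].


DFS stack-based: start with [0]
Visit order: [0, 1, 2, 3, 4, 5, 6]


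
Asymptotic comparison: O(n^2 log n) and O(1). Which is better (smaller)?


constant grows slower than n^2 log n
O(1) is asymptotically smaller; O(n^2 log n) grows faster


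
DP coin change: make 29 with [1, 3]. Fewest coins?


dp[0]=0; dp[i]=1+min(dp[i-c] for c in coins)
...dp[24]=8, dp[25]=9, dp[26]=10, dp[27]=9, dp[28]=10, dp[29]=11
Minimum coins for 29 = 11


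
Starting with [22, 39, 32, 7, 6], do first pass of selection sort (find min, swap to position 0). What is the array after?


After one pass: [6, 39, 32, 7, 22]


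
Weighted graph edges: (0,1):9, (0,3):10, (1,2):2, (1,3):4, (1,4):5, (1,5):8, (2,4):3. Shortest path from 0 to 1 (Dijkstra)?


Dijkstra from 0:
Distances: {0: 0, 1: 9, 2: 11, 3: 10, 4: 14, 5: 17}
Shortest distance to 1 = 9, path = [0, 1]


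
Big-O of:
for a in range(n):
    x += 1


Per nesting level: O(n) = O(n)
Complexity: O(n)


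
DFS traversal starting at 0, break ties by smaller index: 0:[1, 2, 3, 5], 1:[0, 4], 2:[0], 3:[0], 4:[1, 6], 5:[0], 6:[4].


DFS stack-based: start with [0]
Visit order: [0, 1, 4, 6, 2, 3, 5]


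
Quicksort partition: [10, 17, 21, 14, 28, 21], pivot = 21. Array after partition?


Elements <= 21 go left of pivot.
Result: [10, 17, 21, 14, 21, 28], pivot at index 4


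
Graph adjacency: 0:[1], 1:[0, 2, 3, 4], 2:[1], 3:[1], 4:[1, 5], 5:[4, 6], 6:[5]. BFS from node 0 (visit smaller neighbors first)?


BFS queue: start with [0]
Visit order: [0, 1, 2, 3, 4, 5, 6]


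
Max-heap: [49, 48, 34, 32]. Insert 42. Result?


Append 42: [49, 48, 34, 32, 42]
Bubble up: no swaps needed
Result: [49, 48, 34, 32, 42]


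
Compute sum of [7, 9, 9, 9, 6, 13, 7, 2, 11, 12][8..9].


Prefix sums: [0, 7, 16, 25, 34, 40, 53, 60, 62, 73, 85]
Sum[8..9] = prefix[10] - prefix[8] = 85 - 62 = 23


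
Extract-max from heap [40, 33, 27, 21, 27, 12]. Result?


Max = 40
Replace root with last, heapify down
Resulting heap: [33, 27, 27, 21, 12]


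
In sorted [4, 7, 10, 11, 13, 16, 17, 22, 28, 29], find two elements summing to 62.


Two pointers: lo=0, hi=9
No pair sums to 62


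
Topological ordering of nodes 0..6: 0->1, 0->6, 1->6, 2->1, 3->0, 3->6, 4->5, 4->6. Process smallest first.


Kahn's algorithm, process smallest node first
Order: [2, 3, 0, 1, 4, 5, 6]


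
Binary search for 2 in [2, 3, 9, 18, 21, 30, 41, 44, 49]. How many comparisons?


Search for 2:
[0,8] mid=4 arr[4]=21
[0,3] mid=1 arr[1]=3
[0,0] mid=0 arr[0]=2
Total: 3 comparisons


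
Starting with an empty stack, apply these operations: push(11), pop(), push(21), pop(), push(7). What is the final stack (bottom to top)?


push(11) -> [11]
pop() returns 11 -> []
push(21) -> [21]
pop() returns 21 -> []
push(7) -> [7]
Final stack (bottom to top): [7]


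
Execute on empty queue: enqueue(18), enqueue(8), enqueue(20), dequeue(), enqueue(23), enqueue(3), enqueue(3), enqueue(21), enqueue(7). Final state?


enqueue(18) -> [18]
enqueue(8) -> [18, 8]
enqueue(20) -> [18, 8, 20]
dequeue() returns 18 -> [8, 20]
enqueue(23) -> [8, 20, 23]
enqueue(3) -> [8, 20, 23, 3]
enqueue(3) -> [8, 20, 23, 3, 3]
enqueue(21) -> [8, 20, 23, 3, 3, 21]
enqueue(7) -> [8, 20, 23, 3, 3, 21, 7]
Final queue (front to back): [8, 20, 23, 3, 3, 21, 7]


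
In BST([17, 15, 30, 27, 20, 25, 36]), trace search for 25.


BST root = 17
Search for 25: compare at each node
Path: [17, 30, 27, 20, 25]


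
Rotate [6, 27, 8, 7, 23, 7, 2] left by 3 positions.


Left rotate by 3: [7, 23, 7, 2, 6, 27, 8]


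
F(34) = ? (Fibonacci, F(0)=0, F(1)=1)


F(n)=F(n-1)+F(n-2)
...F(32)=2178309, F(33)=3524578, F(34)=5702887


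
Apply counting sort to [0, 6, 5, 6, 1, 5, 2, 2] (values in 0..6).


Count array: [1, 1, 2, 0, 0, 2, 2]
Reconstruct: [0, 1, 2, 2, 5, 5, 6, 6]


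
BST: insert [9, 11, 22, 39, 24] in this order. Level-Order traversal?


Root = 9; build tree by BST insertion.
Level-Order traversal: [9, 11, 22, 39, 24]


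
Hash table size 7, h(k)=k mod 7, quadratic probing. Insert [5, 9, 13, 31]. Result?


Insertions: 5->slot 5; 9->slot 2; 13->slot 6; 31->slot 3
Table: [None, None, 9, 31, None, 5, 13]


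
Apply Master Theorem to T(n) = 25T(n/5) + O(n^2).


a=25, b=5, c=2. log_5(25)=2 = c=2. Case 2: O(n^c log n) = O(n^2 log n)
Complexity: O(n^2 log n)


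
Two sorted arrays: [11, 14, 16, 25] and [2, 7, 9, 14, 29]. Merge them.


Compare heads, take smaller each step.
Merged: [2, 7, 9, 11, 14, 14, 16, 25, 29]


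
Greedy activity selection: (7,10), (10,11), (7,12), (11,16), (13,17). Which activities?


Greedy: pick earliest-ending, then skip overlaps.
Selected (3 activities): [(7, 10), (10, 11), (11, 16)]


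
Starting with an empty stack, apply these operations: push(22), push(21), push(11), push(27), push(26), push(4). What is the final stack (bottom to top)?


push(22) -> [22]
push(21) -> [22, 21]
push(11) -> [22, 21, 11]
push(27) -> [22, 21, 11, 27]
push(26) -> [22, 21, 11, 27, 26]
push(4) -> [22, 21, 11, 27, 26, 4]
Final stack (bottom to top): [22, 21, 11, 27, 26, 4]


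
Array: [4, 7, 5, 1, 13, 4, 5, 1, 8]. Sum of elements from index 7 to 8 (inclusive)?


Prefix sums: [0, 4, 11, 16, 17, 30, 34, 39, 40, 48]
Sum[7..8] = prefix[9] - prefix[7] = 48 - 39 = 9


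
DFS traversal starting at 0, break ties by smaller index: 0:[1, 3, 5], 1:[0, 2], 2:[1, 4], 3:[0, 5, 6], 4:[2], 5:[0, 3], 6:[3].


DFS stack-based: start with [0]
Visit order: [0, 1, 2, 4, 3, 5, 6]


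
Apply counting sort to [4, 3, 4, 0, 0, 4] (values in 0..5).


Count array: [2, 0, 0, 1, 3, 0]
Reconstruct: [0, 0, 3, 4, 4, 4]


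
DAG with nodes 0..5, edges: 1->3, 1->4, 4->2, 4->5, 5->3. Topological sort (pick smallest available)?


Kahn's algorithm, process smallest node first
Order: [0, 1, 4, 2, 5, 3]


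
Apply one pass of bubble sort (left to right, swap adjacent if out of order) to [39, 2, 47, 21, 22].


After one pass: [2, 39, 21, 22, 47]


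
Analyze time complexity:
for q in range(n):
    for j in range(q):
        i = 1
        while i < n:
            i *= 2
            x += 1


Per nesting level: O(n) * O(n) [triangular over q] * O(log n) = O(n^2 log n)
Complexity: O(n^2 log n)


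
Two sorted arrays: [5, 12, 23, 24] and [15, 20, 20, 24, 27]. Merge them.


Compare heads, take smaller each step.
Merged: [5, 12, 15, 20, 20, 23, 24, 24, 27]


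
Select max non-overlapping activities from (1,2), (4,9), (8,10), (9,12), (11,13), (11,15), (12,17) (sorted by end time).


Greedy: pick earliest-ending, then skip overlaps.
Selected (4 activities): [(1, 2), (4, 9), (9, 12), (12, 17)]


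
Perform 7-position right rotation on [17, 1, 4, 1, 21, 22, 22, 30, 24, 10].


Right rotate by 7: [1, 21, 22, 22, 30, 24, 10, 17, 1, 4]


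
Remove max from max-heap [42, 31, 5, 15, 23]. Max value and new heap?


Max = 42
Replace root with last, heapify down
Resulting heap: [31, 23, 5, 15]


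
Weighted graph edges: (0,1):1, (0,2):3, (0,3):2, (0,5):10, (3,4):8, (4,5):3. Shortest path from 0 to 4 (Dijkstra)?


Dijkstra from 0:
Distances: {0: 0, 1: 1, 2: 3, 3: 2, 4: 10, 5: 10}
Shortest distance to 4 = 10, path = [0, 3, 4]


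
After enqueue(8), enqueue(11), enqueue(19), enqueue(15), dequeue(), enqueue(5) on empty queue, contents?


enqueue(8) -> [8]
enqueue(11) -> [8, 11]
enqueue(19) -> [8, 11, 19]
enqueue(15) -> [8, 11, 19, 15]
dequeue() returns 8 -> [11, 19, 15]
enqueue(5) -> [11, 19, 15, 5]
Final queue (front to back): [11, 19, 15, 5]


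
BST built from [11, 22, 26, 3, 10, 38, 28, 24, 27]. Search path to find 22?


BST root = 11
Search for 22: compare at each node
Path: [11, 22]


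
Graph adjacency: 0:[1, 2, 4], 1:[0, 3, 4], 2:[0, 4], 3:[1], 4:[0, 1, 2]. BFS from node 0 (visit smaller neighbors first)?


BFS queue: start with [0]
Visit order: [0, 1, 2, 4, 3]


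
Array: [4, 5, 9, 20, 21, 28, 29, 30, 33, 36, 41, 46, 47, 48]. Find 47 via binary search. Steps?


Search for 47:
[0,13] mid=6 arr[6]=29
[7,13] mid=10 arr[10]=41
[11,13] mid=12 arr[12]=47
Total: 3 comparisons


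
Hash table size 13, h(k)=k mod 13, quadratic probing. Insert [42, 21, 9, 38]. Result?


Insertions: 42->slot 3; 21->slot 8; 9->slot 9; 38->slot 12
Table: [None, None, None, 42, None, None, None, None, 21, 9, None, None, 38]


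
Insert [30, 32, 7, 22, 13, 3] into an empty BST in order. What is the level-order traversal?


Root = 30; build tree by BST insertion.
Level-Order traversal: [30, 7, 32, 3, 22, 13]


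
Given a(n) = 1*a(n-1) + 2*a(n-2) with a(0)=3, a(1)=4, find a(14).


Build bottom-up:
...a(12)=9558, a(13)=19114, a(14)=1*19114+2*9558=38230


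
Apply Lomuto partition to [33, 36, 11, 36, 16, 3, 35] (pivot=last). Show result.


Elements <= 35 go left of pivot.
Result: [33, 11, 16, 3, 35, 36, 36], pivot at index 4


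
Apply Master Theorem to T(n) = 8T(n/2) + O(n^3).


a=8, b=2, c=3. log_2(8)=3 = c=3. Case 2: O(n^c log n) = O(n^3 log n)
Complexity: O(n^3 log n)


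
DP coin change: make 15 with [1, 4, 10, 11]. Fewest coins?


dp[0]=0; dp[i]=1+min(dp[i-c] for c in coins)
...dp[10]=1, dp[11]=1, dp[12]=2, dp[13]=3, dp[14]=2, dp[15]=2
Minimum coins for 15 = 2


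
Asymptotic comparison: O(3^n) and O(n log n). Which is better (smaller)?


linearithmic grows slower than exponential (base 3)
O(n log n) is asymptotically smaller; O(3^n) grows faster


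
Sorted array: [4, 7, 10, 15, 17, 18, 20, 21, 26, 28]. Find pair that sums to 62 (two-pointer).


Two pointers: lo=0, hi=9
No pair sums to 62


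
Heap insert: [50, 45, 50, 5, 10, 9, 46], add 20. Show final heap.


Append 20: [50, 45, 50, 5, 10, 9, 46, 20]
Bubble up: swap idx 7(20) with idx 3(5)
Result: [50, 45, 50, 20, 10, 9, 46, 5]


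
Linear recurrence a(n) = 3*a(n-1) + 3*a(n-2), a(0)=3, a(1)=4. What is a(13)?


Build bottom-up:
...a(11)=3235545, a(12)=12266883, a(13)=3*12266883+3*3235545=46507284


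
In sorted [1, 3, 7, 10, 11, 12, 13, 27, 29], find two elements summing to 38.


Two pointers: lo=0, hi=8
Found pair: (11, 27) summing to 38


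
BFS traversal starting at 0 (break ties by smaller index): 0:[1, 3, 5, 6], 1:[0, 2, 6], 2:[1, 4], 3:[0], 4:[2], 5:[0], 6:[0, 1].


BFS queue: start with [0]
Visit order: [0, 1, 3, 5, 6, 2, 4]


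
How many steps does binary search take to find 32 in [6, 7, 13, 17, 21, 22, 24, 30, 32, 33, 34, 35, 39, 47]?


Search for 32:
[0,13] mid=6 arr[6]=24
[7,13] mid=10 arr[10]=34
[7,9] mid=8 arr[8]=32
Total: 3 comparisons


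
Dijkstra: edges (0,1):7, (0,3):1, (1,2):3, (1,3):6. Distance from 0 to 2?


Dijkstra from 0:
Distances: {0: 0, 1: 7, 2: 10, 3: 1}
Shortest distance to 2 = 10, path = [0, 1, 2]


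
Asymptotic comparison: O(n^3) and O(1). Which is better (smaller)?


constant grows slower than cubic
O(1) is asymptotically smaller; O(n^3) grows faster


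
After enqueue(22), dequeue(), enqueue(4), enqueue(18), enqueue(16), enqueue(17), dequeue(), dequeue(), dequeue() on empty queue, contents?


enqueue(22) -> [22]
dequeue() returns 22 -> []
enqueue(4) -> [4]
enqueue(18) -> [4, 18]
enqueue(16) -> [4, 18, 16]
enqueue(17) -> [4, 18, 16, 17]
dequeue() returns 4 -> [18, 16, 17]
dequeue() returns 18 -> [16, 17]
dequeue() returns 16 -> [17]
Final queue (front to back): [17]


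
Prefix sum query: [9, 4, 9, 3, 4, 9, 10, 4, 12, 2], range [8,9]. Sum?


Prefix sums: [0, 9, 13, 22, 25, 29, 38, 48, 52, 64, 66]
Sum[8..9] = prefix[10] - prefix[8] = 66 - 52 = 14


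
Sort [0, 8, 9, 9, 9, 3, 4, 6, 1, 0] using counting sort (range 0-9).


Count array: [2, 1, 0, 1, 1, 0, 1, 0, 1, 3]
Reconstruct: [0, 0, 1, 3, 4, 6, 8, 9, 9, 9]


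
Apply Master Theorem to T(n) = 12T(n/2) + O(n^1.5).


a=12, b=2, c=1.5. log_2(12)=3.585 > c=1.5. Case 1: O(n^log_b(a)) = O(n^3.585)
Complexity: O(n^3.585)


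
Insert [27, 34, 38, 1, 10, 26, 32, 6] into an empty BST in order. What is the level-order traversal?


Root = 27; build tree by BST insertion.
Level-Order traversal: [27, 1, 34, 10, 32, 38, 6, 26]


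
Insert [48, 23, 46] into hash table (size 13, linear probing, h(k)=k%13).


Insertions: 48->slot 9; 23->slot 10; 46->slot 7
Table: [None, None, None, None, None, None, None, 46, None, 48, 23, None, None]


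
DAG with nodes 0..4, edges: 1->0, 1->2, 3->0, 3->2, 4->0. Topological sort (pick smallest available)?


Kahn's algorithm, process smallest node first
Order: [1, 3, 2, 4, 0]


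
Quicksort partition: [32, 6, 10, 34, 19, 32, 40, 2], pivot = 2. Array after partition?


Elements <= 2 go left of pivot.
Result: [2, 6, 10, 34, 19, 32, 40, 32], pivot at index 0


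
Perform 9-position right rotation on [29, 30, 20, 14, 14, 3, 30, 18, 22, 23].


Right rotate by 9: [30, 20, 14, 14, 3, 30, 18, 22, 23, 29]


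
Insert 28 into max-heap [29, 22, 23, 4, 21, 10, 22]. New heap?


Append 28: [29, 22, 23, 4, 21, 10, 22, 28]
Bubble up: swap idx 7(28) with idx 3(4); swap idx 3(28) with idx 1(22)
Result: [29, 28, 23, 22, 21, 10, 22, 4]


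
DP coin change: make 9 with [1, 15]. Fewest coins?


dp[0]=0; dp[i]=1+min(dp[i-c] for c in coins)
...dp[4]=4, dp[5]=5, dp[6]=6, dp[7]=7, dp[8]=8, dp[9]=9
Minimum coins for 9 = 9


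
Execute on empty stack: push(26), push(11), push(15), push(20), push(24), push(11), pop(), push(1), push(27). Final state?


push(26) -> [26]
push(11) -> [26, 11]
push(15) -> [26, 11, 15]
push(20) -> [26, 11, 15, 20]
push(24) -> [26, 11, 15, 20, 24]
push(11) -> [26, 11, 15, 20, 24, 11]
pop() returns 11 -> [26, 11, 15, 20, 24]
push(1) -> [26, 11, 15, 20, 24, 1]
push(27) -> [26, 11, 15, 20, 24, 1, 27]
Final stack (bottom to top): [26, 11, 15, 20, 24, 1, 27]


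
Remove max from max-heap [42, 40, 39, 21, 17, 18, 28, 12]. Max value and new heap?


Max = 42
Replace root with last, heapify down
Resulting heap: [40, 21, 39, 12, 17, 18, 28]


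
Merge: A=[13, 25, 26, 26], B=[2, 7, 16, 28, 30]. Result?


Compare heads, take smaller each step.
Merged: [2, 7, 13, 16, 25, 26, 26, 28, 30]


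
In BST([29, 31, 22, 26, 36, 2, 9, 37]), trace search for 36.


BST root = 29
Search for 36: compare at each node
Path: [29, 31, 36]


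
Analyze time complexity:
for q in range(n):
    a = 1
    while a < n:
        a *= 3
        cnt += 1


Per nesting level: O(n) * O(log n) = O(n log n)
Complexity: O(n log n)


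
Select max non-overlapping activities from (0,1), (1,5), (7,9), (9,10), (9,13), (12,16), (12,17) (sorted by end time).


Greedy: pick earliest-ending, then skip overlaps.
Selected (5 activities): [(0, 1), (1, 5), (7, 9), (9, 10), (12, 16)]


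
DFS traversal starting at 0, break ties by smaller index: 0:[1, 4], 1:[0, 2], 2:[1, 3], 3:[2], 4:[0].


DFS stack-based: start with [0]
Visit order: [0, 1, 2, 3, 4]


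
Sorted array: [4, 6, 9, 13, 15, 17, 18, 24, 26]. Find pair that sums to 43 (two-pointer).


Two pointers: lo=0, hi=8
Found pair: (17, 26) summing to 43


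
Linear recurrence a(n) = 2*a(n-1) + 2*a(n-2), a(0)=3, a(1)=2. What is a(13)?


Build bottom-up:
...a(11)=76672, a(12)=209472, a(13)=2*209472+2*76672=572288


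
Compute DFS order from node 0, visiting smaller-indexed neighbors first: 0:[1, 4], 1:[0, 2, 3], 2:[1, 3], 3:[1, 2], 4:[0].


DFS stack-based: start with [0]
Visit order: [0, 1, 2, 3, 4]


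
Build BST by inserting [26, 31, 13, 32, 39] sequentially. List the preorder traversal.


Root = 26; build tree by BST insertion.
Preorder traversal: [26, 13, 31, 32, 39]


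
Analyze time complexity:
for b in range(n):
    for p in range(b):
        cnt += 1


Per nesting level: O(n) * O(n) [triangular over b] = O(n^2)
Complexity: O(n^2)


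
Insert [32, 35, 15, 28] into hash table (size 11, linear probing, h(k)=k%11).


Insertions: 32->slot 10; 35->slot 2; 15->slot 4; 28->slot 6
Table: [None, None, 35, None, 15, None, 28, None, None, None, 32]


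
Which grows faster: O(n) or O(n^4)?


linear grows slower than quartic
O(n) is asymptotically smaller; O(n^4) grows faster


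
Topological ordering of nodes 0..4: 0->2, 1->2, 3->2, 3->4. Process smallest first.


Kahn's algorithm, process smallest node first
Order: [0, 1, 3, 2, 4]


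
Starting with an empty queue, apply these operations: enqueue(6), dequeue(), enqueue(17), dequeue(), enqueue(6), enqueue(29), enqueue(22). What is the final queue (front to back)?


enqueue(6) -> [6]
dequeue() returns 6 -> []
enqueue(17) -> [17]
dequeue() returns 17 -> []
enqueue(6) -> [6]
enqueue(29) -> [6, 29]
enqueue(22) -> [6, 29, 22]
Final queue (front to back): [6, 29, 22]


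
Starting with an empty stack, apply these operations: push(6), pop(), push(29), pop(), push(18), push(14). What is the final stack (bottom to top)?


push(6) -> [6]
pop() returns 6 -> []
push(29) -> [29]
pop() returns 29 -> []
push(18) -> [18]
push(14) -> [18, 14]
Final stack (bottom to top): [18, 14]


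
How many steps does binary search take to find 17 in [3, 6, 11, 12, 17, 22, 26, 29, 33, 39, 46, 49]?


Search for 17:
[0,11] mid=5 arr[5]=22
[0,4] mid=2 arr[2]=11
[3,4] mid=3 arr[3]=12
[4,4] mid=4 arr[4]=17
Total: 4 comparisons


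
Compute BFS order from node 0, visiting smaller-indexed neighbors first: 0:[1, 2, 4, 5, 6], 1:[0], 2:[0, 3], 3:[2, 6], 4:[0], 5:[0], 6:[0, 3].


BFS queue: start with [0]
Visit order: [0, 1, 2, 4, 5, 6, 3]


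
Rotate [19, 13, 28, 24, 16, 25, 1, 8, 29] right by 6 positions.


Right rotate by 6: [24, 16, 25, 1, 8, 29, 19, 13, 28]
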